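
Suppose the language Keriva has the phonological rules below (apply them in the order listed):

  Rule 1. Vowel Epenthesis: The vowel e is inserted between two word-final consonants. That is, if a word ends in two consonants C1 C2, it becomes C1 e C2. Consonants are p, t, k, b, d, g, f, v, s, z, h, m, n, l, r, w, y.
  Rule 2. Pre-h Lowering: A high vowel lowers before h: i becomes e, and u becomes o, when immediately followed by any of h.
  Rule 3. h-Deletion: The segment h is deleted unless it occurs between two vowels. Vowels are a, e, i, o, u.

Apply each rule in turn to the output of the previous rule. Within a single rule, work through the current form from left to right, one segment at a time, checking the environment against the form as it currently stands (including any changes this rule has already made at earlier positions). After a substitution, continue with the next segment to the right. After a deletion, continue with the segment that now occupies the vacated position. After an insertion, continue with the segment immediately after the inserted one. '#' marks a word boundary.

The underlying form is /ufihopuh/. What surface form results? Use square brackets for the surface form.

Rule 1 Vowel Epenthesis: no change — [ufihopuh]
Rule 2 Pre-h Lowering: [ufihopuh] → [ufehopoh]
Rule 3 h-Deletion: [ufehopoh] → [ufehopo]

[ufehopo]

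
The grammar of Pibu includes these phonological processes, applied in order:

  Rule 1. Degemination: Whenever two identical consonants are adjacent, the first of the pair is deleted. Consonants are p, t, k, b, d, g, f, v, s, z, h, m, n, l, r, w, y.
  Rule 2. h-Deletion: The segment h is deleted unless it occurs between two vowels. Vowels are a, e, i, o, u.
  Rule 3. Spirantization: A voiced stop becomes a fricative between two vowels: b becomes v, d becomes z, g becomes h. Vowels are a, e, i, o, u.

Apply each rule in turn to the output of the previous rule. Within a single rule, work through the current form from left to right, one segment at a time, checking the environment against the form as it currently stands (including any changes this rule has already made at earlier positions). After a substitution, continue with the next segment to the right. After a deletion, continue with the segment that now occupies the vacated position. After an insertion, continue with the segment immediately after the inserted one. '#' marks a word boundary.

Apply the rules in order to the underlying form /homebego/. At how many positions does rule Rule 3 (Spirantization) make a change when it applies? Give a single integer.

2

Rule 1 Degemination: no change — [homebego]
Rule 2 h-Deletion: [homebego] → [omebego]
Rule 3 Spirantization: [omebego] → [omeveho]
Rule Rule 3 changed 2 position(s).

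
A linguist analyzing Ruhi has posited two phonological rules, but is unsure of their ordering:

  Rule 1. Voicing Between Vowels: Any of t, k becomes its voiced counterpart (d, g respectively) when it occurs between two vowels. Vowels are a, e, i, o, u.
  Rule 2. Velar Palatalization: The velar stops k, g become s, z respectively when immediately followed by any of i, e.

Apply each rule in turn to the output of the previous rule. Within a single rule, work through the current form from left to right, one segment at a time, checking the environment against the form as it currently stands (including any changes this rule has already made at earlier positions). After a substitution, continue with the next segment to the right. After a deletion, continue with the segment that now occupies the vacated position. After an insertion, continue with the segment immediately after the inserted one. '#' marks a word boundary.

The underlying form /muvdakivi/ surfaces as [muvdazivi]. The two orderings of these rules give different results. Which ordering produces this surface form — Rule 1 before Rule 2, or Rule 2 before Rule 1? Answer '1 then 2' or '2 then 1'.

1 then 2

Order 1 then 2:
  1 Voicing Between Vowels: [muvdakivi] → [muvdagivi]
  2 Velar Palatalization: [muvdagivi] → [muvdazivi]
  result: [muvdazivi]
Order 2 then 1:
  2 Velar Palatalization: [muvdakivi] → [muvdasivi]
  1 Voicing Between Vowels: no change — [muvdasivi]
  result: [muvdasivi]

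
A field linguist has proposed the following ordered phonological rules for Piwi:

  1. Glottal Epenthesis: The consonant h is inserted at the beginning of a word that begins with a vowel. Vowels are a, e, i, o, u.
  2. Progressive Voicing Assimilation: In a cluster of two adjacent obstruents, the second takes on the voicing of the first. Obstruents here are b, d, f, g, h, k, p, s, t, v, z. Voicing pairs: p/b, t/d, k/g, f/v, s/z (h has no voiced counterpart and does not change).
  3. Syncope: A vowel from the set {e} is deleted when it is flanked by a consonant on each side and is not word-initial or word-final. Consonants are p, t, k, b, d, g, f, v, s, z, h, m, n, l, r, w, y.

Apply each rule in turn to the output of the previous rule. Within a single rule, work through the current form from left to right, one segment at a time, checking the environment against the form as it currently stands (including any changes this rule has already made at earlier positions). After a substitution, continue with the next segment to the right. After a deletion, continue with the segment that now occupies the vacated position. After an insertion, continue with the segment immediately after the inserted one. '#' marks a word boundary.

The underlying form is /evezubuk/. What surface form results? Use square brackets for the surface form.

1 Glottal Epenthesis: [evezubuk] → [hevezubuk]
2 Progressive Voicing Assimilation: no change — [hevezubuk]
3 Syncope: [hevezubuk] → [hvzubuk]

[hvzubuk]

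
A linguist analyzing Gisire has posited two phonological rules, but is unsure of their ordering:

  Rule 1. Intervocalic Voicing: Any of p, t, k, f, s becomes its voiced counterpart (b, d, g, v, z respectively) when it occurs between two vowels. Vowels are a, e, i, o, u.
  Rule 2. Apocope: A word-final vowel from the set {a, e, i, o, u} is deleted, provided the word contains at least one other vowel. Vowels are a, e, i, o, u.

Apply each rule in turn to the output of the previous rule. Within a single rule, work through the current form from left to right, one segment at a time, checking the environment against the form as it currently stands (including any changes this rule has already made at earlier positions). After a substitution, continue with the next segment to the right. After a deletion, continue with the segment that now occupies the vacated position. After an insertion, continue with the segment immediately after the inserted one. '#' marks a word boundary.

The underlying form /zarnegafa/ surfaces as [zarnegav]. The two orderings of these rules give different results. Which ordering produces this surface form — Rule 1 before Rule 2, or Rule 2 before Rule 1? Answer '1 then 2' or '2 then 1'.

Order 1 then 2:
  1 Intervocalic Voicing: [zarnegafa] → [zarnegava]
  2 Apocope: [zarnegava] → [zarnegav]
  result: [zarnegav]
Order 2 then 1:
  2 Apocope: [zarnegafa] → [zarnegaf]
  1 Intervocalic Voicing: no change — [zarnegaf]
  result: [zarnegaf]

1 then 2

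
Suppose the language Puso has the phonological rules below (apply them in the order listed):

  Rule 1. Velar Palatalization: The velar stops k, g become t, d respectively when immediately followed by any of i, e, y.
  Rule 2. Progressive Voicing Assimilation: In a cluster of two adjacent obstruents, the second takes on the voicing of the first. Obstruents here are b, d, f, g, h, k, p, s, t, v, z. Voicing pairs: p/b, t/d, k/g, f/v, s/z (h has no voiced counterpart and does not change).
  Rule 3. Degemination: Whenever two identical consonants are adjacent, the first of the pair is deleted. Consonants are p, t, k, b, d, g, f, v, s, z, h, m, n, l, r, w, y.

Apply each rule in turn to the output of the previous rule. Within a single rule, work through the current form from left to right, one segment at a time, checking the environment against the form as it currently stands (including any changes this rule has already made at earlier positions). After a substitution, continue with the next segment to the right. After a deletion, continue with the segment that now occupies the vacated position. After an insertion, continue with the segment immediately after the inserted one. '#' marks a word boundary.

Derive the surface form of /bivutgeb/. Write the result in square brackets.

Rule 1 Velar Palatalization: [bivutgeb] → [bivutdeb]
Rule 2 Progressive Voicing Assimilation: [bivutdeb] → [bivutteb]
Rule 3 Degemination: [bivutteb] → [bivuteb]

[bivuteb]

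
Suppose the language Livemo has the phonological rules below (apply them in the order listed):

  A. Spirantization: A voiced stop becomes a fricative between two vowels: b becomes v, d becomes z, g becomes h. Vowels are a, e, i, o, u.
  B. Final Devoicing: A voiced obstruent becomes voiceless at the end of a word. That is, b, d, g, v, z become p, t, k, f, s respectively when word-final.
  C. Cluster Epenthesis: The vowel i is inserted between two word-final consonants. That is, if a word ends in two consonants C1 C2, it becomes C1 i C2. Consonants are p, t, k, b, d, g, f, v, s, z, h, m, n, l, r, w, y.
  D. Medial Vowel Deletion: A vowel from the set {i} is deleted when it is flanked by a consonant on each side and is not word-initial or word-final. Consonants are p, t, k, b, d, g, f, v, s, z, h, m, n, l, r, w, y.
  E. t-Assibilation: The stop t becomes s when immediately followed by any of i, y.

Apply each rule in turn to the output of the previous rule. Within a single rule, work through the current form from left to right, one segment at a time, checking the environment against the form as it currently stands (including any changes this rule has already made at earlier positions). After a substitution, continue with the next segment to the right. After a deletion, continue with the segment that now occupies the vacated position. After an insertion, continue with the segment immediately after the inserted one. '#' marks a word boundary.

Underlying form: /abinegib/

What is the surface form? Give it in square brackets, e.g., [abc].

A Spirantization: [abinegib] → [avinehib]
B Final Devoicing: [avinehib] → [avinehip]
C Cluster Epenthesis: no change — [avinehip]
D Medial Vowel Deletion: [avinehip] → [avnehp]
E t-Assibilation: no change — [avnehp]

[avnehp]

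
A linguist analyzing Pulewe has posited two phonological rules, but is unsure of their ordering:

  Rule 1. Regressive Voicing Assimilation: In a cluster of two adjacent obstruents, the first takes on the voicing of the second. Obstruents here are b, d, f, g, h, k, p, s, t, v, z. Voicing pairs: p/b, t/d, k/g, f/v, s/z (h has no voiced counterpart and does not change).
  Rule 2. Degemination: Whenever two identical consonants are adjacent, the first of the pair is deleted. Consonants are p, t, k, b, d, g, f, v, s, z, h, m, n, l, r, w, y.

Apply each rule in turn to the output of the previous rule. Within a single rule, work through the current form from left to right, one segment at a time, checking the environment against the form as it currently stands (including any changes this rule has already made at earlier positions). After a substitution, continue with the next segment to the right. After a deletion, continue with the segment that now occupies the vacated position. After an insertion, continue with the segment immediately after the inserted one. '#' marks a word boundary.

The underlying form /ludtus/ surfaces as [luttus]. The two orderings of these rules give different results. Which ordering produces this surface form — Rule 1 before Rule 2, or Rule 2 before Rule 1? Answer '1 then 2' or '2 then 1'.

2 then 1

Order 1 then 2:
  1 Regressive Voicing Assimilation: [ludtus] → [luttus]
  2 Degemination: [luttus] → [lutus]
  result: [lutus]
Order 2 then 1:
  2 Degemination: no change — [ludtus]
  1 Regressive Voicing Assimilation: [ludtus] → [luttus]
  result: [luttus]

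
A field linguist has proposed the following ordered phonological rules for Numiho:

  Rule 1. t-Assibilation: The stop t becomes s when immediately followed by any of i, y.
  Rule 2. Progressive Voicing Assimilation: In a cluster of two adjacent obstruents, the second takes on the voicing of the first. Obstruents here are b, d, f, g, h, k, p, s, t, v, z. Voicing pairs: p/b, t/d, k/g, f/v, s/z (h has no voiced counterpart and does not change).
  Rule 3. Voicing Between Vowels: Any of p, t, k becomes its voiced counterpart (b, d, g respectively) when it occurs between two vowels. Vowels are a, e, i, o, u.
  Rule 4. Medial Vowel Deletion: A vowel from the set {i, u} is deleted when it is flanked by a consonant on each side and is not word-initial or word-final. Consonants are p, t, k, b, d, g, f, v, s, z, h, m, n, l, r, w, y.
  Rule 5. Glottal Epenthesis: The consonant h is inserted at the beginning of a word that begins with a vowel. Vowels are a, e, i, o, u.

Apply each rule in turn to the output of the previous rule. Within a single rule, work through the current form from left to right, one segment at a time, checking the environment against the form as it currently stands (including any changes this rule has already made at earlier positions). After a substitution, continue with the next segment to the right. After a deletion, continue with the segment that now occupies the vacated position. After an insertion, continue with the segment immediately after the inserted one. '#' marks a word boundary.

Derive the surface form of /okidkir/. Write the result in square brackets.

Rule 1 t-Assibilation: no change — [okidkir]
Rule 2 Progressive Voicing Assimilation: [okidkir] → [okidgir]
Rule 3 Voicing Between Vowels: [okidgir] → [ogidgir]
Rule 4 Medial Vowel Deletion: [ogidgir] → [ogdgr]
Rule 5 Glottal Epenthesis: [ogdgr] → [hogdgr]

[hogdgr]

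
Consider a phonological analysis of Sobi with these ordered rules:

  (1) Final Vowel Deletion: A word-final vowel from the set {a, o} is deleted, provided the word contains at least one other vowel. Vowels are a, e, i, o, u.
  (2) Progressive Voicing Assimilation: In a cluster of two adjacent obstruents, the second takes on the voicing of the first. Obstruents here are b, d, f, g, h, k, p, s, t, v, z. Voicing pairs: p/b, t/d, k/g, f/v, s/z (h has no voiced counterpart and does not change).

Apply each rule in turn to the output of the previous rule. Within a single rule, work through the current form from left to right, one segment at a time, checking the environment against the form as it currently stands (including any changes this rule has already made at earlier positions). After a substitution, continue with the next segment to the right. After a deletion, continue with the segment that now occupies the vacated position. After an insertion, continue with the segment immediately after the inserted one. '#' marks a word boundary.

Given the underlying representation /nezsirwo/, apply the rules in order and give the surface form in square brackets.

[nezzirw]

(1) Final Vowel Deletion: [nezsirwo] → [nezsirw]
(2) Progressive Voicing Assimilation: [nezsirw] → [nezzirw]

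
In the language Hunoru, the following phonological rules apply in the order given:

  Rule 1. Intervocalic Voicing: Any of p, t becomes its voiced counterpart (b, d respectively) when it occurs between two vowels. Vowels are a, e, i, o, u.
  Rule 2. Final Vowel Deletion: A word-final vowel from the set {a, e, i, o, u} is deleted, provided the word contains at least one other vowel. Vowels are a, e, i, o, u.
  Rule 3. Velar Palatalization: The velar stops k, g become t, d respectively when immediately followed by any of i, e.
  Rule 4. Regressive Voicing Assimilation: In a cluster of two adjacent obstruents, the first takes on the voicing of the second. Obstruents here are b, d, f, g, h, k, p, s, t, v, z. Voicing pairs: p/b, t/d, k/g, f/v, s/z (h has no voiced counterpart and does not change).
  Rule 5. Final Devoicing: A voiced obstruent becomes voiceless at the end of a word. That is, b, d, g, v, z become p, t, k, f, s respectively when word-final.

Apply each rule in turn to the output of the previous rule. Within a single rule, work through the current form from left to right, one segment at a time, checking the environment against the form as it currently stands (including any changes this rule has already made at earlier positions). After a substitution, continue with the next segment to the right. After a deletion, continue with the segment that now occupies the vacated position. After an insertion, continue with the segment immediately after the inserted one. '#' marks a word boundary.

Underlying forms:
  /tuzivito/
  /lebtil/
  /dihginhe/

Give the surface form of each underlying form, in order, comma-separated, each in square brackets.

/tuzivito/:
  Rule 1 Intervocalic Voicing: [tuzivito] → [tuzivido]
  Rule 2 Final Vowel Deletion: [tuzivido] → [tuzivid]
  Rule 3 Velar Palatalization: no change — [tuzivid]
  Rule 4 Regressive Voicing Assimilation: no change — [tuzivid]
  Rule 5 Final Devoicing: [tuzivid] → [tuzivit]
/lebtil/:
  Rule 1 Intervocalic Voicing: no change — [lebtil]
  Rule 2 Final Vowel Deletion: no change — [lebtil]
  Rule 3 Velar Palatalization: no change — [lebtil]
  Rule 4 Regressive Voicing Assimilation: [lebtil] → [leptil]
  Rule 5 Final Devoicing: no change — [leptil]
/dihginhe/:
  Rule 1 Intervocalic Voicing: no change — [dihginhe]
  Rule 2 Final Vowel Deletion: [dihginhe] → [dihginh]
  Rule 3 Velar Palatalization: [dihginh] → [dihdinh]
  Rule 4 Regressive Voicing Assimilation: no change — [dihdinh]
  Rule 5 Final Devoicing: no change — [dihdinh]

[tuzivit], [leptil], [dihdinh]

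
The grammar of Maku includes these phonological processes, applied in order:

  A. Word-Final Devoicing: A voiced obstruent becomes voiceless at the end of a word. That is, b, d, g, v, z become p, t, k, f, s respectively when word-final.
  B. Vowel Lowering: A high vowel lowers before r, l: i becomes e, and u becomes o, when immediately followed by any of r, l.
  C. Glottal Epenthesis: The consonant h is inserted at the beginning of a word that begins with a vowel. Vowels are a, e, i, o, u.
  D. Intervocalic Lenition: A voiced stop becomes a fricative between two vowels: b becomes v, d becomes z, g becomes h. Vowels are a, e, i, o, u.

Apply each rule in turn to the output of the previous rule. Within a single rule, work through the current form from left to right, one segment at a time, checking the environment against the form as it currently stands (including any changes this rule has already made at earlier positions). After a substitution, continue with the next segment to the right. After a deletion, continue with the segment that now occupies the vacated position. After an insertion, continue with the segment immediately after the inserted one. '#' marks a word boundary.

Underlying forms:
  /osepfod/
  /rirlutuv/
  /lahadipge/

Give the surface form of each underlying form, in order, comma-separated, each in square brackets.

/osepfod/:
  A Word-Final Devoicing: [osepfod] → [osepfot]
  B Vowel Lowering: no change — [osepfot]
  C Glottal Epenthesis: [osepfot] → [hosepfot]
  D Intervocalic Lenition: no change — [hosepfot]
/rirlutuv/:
  A Word-Final Devoicing: [rirlutuv] → [rirlutuf]
  B Vowel Lowering: [rirlutuf] → [rerlutuf]
  C Glottal Epenthesis: no change — [rerlutuf]
  D Intervocalic Lenition: no change — [rerlutuf]
/lahadipge/:
  A Word-Final Devoicing: no change — [lahadipge]
  B Vowel Lowering: no change — [lahadipge]
  C Glottal Epenthesis: no change — [lahadipge]
  D Intervocalic Lenition: [lahadipge] → [lahazipge]

[hosepfot], [rerlutuf], [lahazipge]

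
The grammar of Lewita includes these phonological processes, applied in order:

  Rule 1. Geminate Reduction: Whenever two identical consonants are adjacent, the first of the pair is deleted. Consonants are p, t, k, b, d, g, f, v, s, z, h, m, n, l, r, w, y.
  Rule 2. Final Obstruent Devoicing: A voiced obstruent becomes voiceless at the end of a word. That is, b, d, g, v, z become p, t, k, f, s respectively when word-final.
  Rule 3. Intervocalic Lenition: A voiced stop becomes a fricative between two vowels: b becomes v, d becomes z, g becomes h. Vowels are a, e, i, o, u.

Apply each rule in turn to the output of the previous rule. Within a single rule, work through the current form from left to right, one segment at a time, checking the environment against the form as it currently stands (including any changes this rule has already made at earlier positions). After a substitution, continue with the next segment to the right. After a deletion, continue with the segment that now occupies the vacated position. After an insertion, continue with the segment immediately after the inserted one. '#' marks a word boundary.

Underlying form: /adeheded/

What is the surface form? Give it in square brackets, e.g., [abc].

[azehezet]

Rule 1 Geminate Reduction: no change — [adeheded]
Rule 2 Final Obstruent Devoicing: [adeheded] → [adehedet]
Rule 3 Intervocalic Lenition: [adehedet] → [azehezet]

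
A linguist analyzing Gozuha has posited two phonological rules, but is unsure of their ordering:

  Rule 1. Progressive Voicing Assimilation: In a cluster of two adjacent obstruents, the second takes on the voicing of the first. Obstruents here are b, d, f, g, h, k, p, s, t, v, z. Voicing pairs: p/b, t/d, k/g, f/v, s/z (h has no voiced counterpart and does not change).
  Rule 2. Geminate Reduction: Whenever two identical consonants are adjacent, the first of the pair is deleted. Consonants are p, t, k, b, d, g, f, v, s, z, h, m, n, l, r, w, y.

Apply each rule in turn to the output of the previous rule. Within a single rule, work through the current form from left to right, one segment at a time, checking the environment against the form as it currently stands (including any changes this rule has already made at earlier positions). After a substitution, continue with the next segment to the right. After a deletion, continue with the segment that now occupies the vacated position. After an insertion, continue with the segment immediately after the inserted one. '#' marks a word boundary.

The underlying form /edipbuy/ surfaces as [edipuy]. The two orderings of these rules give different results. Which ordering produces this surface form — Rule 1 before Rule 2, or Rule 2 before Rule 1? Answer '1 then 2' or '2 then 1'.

1 then 2

Order 1 then 2:
  1 Progressive Voicing Assimilation: [edipbuy] → [edippuy]
  2 Geminate Reduction: [edippuy] → [edipuy]
  result: [edipuy]
Order 2 then 1:
  2 Geminate Reduction: no change — [edipbuy]
  1 Progressive Voicing Assimilation: [edipbuy] → [edippuy]
  result: [edippuy]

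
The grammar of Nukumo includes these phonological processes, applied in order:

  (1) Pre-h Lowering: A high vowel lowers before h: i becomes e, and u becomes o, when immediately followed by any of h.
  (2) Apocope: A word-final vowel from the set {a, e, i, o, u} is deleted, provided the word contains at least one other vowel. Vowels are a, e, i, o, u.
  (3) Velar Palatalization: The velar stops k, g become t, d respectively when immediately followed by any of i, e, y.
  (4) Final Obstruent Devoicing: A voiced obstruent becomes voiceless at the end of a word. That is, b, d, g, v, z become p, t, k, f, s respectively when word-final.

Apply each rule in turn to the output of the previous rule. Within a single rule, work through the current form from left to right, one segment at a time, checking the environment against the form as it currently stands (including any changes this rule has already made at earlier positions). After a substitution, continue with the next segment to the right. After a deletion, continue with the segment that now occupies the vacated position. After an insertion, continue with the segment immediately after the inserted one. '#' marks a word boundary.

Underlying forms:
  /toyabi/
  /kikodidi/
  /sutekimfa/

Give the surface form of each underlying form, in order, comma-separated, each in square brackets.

/toyabi/:
  (1) Pre-h Lowering: no change — [toyabi]
  (2) Apocope: [toyabi] → [toyab]
  (3) Velar Palatalization: no change — [toyab]
  (4) Final Obstruent Devoicing: [toyab] → [toyap]
/kikodidi/:
  (1) Pre-h Lowering: no change — [kikodidi]
  (2) Apocope: [kikodidi] → [kikodid]
  (3) Velar Palatalization: [kikodid] → [tikodid]
  (4) Final Obstruent Devoicing: [tikodid] → [tikodit]
/sutekimfa/:
  (1) Pre-h Lowering: no change — [sutekimfa]
  (2) Apocope: [sutekimfa] → [sutekimf]
  (3) Velar Palatalization: [sutekimf] → [sutetimf]
  (4) Final Obstruent Devoicing: no change — [sutetimf]

[toyap], [tikodit], [sutetimf]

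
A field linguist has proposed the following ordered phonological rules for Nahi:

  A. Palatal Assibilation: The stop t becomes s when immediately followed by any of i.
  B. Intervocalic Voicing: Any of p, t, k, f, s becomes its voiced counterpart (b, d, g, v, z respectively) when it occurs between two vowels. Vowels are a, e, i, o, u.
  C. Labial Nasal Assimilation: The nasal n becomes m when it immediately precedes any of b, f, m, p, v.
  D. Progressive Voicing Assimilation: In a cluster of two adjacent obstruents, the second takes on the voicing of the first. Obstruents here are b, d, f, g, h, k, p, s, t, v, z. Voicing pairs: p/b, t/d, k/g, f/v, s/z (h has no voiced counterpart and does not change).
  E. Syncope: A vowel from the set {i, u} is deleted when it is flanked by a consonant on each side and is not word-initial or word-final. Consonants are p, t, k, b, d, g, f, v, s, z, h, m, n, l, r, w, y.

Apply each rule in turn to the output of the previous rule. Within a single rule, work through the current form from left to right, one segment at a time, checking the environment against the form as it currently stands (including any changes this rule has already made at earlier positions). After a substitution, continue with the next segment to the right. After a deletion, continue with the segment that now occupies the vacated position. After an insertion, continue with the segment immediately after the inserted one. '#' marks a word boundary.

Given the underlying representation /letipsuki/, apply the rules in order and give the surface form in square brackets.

[lezpsgi]

A Palatal Assibilation: [letipsuki] → [lesipsuki]
B Intervocalic Voicing: [lesipsuki] → [lezipsugi]
C Labial Nasal Assimilation: no change — [lezipsugi]
D Progressive Voicing Assimilation: no change — [lezipsugi]
E Syncope: [lezipsugi] → [lezpsgi]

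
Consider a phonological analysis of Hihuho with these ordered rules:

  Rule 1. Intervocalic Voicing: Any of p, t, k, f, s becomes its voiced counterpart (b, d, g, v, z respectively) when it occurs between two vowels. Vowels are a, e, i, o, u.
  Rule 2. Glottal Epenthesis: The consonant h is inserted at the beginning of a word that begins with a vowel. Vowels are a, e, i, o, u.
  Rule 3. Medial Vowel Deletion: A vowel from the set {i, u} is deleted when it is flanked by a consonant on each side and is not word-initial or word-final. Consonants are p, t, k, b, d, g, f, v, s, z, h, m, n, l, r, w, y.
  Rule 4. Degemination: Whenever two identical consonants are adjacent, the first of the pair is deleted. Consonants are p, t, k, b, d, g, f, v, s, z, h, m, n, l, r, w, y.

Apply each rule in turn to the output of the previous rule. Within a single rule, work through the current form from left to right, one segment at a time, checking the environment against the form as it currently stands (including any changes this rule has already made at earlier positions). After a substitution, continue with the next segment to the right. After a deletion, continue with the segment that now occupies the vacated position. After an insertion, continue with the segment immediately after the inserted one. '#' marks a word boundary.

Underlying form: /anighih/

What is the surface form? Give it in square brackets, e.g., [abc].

Rule 1 Intervocalic Voicing: no change — [anighih]
Rule 2 Glottal Epenthesis: [anighih] → [hanighih]
Rule 3 Medial Vowel Deletion: [hanighih] → [hanghh]
Rule 4 Degemination: [hanghh] → [hangh]

[hangh]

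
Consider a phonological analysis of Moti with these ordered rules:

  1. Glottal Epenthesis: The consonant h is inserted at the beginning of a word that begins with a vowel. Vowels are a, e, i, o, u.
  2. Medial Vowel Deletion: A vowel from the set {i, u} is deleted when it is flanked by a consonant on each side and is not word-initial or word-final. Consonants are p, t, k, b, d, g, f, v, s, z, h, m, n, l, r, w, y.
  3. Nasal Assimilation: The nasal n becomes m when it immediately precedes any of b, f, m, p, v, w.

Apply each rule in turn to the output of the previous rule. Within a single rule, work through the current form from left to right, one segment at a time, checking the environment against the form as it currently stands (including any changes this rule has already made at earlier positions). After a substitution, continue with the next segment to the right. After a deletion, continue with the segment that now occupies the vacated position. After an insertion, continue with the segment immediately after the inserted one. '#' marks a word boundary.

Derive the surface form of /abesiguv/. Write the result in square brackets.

[habesgv]

1 Glottal Epenthesis: [abesiguv] → [habesiguv]
2 Medial Vowel Deletion: [habesiguv] → [habesgv]
3 Nasal Assimilation: no change — [habesgv]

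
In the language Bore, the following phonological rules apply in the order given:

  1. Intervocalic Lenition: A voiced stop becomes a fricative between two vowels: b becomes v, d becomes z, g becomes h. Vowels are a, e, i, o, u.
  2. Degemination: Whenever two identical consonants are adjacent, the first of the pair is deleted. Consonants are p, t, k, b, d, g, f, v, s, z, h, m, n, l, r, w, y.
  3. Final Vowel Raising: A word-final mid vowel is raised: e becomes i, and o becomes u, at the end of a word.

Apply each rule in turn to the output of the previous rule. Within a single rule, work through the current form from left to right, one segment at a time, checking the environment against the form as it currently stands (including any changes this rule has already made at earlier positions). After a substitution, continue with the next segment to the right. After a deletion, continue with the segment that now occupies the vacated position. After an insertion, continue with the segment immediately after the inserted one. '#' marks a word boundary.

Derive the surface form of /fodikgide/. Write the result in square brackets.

1 Intervocalic Lenition: [fodikgide] → [fozikgize]
2 Degemination: no change — [fozikgize]
3 Final Vowel Raising: [fozikgize] → [fozikgizi]

[fozikgizi]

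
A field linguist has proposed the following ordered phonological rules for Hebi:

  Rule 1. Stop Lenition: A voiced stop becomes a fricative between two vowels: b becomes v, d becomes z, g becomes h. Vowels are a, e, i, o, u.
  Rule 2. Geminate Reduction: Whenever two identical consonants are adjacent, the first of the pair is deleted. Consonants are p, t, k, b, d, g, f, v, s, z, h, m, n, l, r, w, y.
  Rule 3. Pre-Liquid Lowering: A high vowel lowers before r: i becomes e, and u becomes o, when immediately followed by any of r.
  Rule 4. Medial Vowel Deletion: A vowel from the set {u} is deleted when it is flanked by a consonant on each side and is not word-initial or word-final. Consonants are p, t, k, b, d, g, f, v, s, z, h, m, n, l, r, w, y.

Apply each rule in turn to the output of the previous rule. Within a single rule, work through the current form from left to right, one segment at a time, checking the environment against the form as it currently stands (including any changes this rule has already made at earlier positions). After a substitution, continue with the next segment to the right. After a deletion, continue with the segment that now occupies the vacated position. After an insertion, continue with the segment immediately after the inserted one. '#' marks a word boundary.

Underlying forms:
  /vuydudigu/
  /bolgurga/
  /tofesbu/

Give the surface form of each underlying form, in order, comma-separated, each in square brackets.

[vydzihu], [bolgorga], [tofesbu]

/vuydudigu/:
  Rule 1 Stop Lenition: [vuydudigu] → [vuyduzihu]
  Rule 2 Geminate Reduction: no change — [vuyduzihu]
  Rule 3 Pre-Liquid Lowering: no change — [vuyduzihu]
  Rule 4 Medial Vowel Deletion: [vuyduzihu] → [vydzihu]
/bolgurga/:
  Rule 1 Stop Lenition: no change — [bolgurga]
  Rule 2 Geminate Reduction: no change — [bolgurga]
  Rule 3 Pre-Liquid Lowering: [bolgurga] → [bolgorga]
  Rule 4 Medial Vowel Deletion: no change — [bolgorga]
/tofesbu/:
  Rule 1 Stop Lenition: no change — [tofesbu]
  Rule 2 Geminate Reduction: no change — [tofesbu]
  Rule 3 Pre-Liquid Lowering: no change — [tofesbu]
  Rule 4 Medial Vowel Deletion: no change — [tofesbu]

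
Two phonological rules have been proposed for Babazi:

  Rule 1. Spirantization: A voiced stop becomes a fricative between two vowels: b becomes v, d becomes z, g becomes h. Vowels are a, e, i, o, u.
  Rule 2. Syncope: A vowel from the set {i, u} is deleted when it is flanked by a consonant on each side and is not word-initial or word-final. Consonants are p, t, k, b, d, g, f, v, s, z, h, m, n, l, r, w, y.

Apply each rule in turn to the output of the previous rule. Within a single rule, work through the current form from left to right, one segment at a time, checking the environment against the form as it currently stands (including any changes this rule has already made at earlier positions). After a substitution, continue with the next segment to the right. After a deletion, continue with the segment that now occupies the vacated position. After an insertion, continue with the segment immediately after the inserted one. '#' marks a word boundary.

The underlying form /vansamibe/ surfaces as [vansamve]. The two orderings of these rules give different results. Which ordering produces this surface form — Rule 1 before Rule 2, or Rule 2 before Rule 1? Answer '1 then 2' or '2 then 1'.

Order 1 then 2:
  1 Spirantization: [vansamibe] → [vansamive]
  2 Syncope: [vansamive] → [vansamve]
  result: [vansamve]
Order 2 then 1:
  2 Syncope: [vansamibe] → [vansambe]
  1 Spirantization: no change — [vansambe]
  result: [vansambe]

1 then 2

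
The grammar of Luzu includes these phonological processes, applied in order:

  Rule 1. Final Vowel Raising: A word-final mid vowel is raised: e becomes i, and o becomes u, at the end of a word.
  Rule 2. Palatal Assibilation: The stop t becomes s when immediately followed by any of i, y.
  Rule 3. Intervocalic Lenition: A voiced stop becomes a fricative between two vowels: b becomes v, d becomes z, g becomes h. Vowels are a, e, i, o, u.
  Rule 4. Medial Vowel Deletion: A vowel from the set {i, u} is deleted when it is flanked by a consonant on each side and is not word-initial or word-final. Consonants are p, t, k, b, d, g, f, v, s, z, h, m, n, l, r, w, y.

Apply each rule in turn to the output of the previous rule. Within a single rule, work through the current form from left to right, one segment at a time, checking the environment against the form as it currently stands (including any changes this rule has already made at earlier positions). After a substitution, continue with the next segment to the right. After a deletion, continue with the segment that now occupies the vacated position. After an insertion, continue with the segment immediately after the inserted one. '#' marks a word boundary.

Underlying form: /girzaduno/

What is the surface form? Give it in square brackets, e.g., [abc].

Rule 1 Final Vowel Raising: [girzaduno] → [girzadunu]
Rule 2 Palatal Assibilation: no change — [girzadunu]
Rule 3 Intervocalic Lenition: [girzadunu] → [girzazunu]
Rule 4 Medial Vowel Deletion: [girzazunu] → [grzaznu]

[grzaznu]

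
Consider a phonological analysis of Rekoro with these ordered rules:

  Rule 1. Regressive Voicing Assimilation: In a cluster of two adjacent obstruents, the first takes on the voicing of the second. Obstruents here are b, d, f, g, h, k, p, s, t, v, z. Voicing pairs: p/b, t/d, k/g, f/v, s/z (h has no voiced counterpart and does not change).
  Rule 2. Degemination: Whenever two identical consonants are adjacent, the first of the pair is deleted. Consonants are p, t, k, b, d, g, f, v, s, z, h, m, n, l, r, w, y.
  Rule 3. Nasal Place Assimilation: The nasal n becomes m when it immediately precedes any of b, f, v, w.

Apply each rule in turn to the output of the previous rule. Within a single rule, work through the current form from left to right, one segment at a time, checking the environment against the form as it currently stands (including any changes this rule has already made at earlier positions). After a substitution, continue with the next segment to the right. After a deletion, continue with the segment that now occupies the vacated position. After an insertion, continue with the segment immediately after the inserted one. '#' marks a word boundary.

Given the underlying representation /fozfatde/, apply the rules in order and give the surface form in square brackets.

[fosfade]

Rule 1 Regressive Voicing Assimilation: [fozfatde] → [fosfadde]
Rule 2 Degemination: [fosfadde] → [fosfade]
Rule 3 Nasal Place Assimilation: no change — [fosfade]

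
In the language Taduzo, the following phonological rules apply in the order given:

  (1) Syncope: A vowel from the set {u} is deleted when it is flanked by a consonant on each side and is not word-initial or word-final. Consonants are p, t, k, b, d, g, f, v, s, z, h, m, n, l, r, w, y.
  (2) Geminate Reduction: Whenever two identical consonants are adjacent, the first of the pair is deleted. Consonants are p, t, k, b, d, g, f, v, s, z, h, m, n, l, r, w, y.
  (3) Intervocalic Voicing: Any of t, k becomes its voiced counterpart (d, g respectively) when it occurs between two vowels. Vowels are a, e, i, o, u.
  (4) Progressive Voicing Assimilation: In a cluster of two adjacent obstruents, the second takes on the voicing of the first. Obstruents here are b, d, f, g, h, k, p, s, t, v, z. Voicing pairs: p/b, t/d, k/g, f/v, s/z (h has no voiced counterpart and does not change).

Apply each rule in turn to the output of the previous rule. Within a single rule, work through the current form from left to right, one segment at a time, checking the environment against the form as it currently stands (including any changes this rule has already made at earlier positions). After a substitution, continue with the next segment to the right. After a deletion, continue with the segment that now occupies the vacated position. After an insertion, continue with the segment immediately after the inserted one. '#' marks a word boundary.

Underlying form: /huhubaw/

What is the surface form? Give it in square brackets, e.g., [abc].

(1) Syncope: [huhubaw] → [hhbaw]
(2) Geminate Reduction: [hhbaw] → [hbaw]
(3) Intervocalic Voicing: no change — [hbaw]
(4) Progressive Voicing Assimilation: [hbaw] → [hpaw]

[hpaw]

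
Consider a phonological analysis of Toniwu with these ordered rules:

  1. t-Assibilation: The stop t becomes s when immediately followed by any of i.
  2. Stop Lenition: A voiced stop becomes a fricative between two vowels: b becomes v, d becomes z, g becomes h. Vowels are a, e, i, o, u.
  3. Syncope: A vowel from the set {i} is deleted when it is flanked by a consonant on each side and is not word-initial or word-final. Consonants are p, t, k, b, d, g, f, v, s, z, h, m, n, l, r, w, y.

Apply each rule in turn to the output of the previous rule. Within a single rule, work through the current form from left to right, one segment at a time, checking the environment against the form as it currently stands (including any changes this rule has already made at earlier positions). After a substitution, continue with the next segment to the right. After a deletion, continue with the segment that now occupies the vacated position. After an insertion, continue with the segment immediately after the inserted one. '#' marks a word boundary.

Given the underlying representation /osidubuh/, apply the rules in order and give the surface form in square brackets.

1 t-Assibilation: no change — [osidubuh]
2 Stop Lenition: [osidubuh] → [osizuvuh]
3 Syncope: [osizuvuh] → [oszuvuh]

[oszuvuh]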